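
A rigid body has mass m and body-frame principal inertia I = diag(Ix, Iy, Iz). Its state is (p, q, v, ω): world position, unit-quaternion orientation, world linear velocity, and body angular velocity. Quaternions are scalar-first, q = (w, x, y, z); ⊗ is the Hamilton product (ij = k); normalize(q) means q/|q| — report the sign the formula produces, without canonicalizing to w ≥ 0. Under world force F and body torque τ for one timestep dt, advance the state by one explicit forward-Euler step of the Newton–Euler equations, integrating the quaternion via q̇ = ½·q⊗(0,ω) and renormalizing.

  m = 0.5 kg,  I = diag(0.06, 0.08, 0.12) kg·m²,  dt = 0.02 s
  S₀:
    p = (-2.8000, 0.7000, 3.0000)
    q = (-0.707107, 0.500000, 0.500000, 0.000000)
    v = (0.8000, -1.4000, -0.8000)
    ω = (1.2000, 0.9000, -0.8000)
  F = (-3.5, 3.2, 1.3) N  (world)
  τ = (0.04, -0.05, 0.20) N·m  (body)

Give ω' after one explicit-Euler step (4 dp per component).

ω' = (1.2229, 0.8731, -0.7703)

ω×(Iω) gyroscopic = (-0.0288, 0.0576, 0.0216)
angular accel α = (1.1467, -1.3450, 1.4867)
ω + α·dt = (1.2229, 0.8731, -0.7703)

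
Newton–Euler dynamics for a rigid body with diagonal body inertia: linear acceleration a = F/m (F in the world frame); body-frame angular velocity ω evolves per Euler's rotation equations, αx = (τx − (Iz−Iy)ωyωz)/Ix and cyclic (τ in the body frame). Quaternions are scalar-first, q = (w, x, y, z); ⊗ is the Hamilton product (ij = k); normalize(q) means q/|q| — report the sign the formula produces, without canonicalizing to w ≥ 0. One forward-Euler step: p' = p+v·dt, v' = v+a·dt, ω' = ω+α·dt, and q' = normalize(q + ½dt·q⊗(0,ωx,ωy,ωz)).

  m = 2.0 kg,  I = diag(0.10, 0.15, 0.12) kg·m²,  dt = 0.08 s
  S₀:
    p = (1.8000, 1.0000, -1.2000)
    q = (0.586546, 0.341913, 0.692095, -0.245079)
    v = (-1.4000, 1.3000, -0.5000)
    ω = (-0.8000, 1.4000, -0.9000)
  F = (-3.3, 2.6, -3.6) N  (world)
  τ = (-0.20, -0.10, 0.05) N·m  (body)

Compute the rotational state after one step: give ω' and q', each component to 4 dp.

(τ − ω×Iω)/I = (-2.3780, -0.5707, 0.8833)
ω + α·dt = (-0.9902, 1.3543, -0.8293)
Hamilton product q⊗(0,ω) = (-0.9159737, -0.7490117, 1.3249493, 0.5044628)
updated quaternion q' = (0.5484, 0.3111, 0.7431, -0.2243)

ω' = (-0.9902, 1.3543, -0.8293)
q' = (0.5484, 0.3111, 0.7431, -0.2243)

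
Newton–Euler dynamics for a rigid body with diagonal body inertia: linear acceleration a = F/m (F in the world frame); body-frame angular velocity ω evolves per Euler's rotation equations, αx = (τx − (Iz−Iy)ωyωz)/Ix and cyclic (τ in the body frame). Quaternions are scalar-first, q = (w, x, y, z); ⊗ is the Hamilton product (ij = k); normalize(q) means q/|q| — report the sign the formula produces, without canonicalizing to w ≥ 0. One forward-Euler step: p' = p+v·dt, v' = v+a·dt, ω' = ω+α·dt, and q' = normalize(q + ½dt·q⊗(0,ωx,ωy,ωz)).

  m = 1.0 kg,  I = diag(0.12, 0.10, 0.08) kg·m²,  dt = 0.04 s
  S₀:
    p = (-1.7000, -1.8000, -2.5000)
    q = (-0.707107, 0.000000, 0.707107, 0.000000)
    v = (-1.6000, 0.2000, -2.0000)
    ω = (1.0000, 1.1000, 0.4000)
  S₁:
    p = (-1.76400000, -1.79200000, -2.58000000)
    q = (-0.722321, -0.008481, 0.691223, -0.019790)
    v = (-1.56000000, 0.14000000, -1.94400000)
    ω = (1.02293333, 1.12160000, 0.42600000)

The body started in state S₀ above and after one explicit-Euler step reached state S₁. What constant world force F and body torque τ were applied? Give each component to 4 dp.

ω₁ − ω₀ = (0.02293333, 0.02160000, 0.02600000)
applied torque τ = (0.0600, 0.0700, 0.0300)
Δv = v₁−v₀ = (0.04000000, -0.06000000, 0.05600000)
applied force F = (1.0000, -1.5000, 1.4000)

F = (1.0000, -1.5000, 1.4000)
τ = (0.0600, 0.0700, 0.0300)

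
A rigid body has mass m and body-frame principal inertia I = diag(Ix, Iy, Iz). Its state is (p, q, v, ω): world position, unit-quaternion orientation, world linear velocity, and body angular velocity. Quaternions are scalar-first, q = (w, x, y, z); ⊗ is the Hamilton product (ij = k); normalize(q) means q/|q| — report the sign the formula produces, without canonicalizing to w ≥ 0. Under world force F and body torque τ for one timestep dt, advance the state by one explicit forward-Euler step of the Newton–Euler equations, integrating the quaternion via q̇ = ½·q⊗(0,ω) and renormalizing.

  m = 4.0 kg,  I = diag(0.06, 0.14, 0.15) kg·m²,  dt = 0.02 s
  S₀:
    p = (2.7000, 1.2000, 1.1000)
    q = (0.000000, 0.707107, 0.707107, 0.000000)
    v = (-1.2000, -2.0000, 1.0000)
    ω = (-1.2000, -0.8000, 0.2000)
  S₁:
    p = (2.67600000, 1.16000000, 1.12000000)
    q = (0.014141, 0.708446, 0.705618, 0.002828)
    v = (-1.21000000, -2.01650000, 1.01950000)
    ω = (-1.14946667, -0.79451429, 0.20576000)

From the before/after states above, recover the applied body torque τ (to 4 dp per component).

ω₁ − ω₀ = (0.05053333, 0.00548571, 0.00576000)
precession coupling = (-0.0016, 0.0216, 0.0768)
τ = I·(Δω/dt) + ω₀×(Iω₀) = (0.1500, 0.0600, 0.1200)

τ = (0.1500, 0.0600, 0.1200)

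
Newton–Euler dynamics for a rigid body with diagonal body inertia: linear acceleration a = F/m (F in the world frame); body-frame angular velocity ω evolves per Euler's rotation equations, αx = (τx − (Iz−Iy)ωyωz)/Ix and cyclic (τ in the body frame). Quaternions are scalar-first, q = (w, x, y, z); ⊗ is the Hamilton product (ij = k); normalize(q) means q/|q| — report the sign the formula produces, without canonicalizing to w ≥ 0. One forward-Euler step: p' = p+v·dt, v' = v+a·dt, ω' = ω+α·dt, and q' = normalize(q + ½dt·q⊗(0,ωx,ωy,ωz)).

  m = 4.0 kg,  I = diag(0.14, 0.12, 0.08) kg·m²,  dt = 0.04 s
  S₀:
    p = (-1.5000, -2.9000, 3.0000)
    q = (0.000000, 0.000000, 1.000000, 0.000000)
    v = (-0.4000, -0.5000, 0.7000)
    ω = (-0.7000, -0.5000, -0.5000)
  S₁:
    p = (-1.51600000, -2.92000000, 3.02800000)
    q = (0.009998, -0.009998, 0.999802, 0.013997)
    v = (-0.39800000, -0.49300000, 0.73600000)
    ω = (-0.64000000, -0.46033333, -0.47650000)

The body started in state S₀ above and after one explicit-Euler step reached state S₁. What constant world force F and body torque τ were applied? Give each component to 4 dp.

Δv = v₁−v₀ = (0.00200000, 0.00700000, 0.03600000)
applied force F = (0.2000, 0.7000, 3.6000)
rate change Δω = (0.06000000, 0.03966667, 0.02350000)
τ = I·(Δω/dt) + ω₀×(Iω₀) = (0.2000, 0.1400, 0.0400)

F = (0.2000, 0.7000, 3.6000)
τ = (0.2000, 0.1400, 0.0400)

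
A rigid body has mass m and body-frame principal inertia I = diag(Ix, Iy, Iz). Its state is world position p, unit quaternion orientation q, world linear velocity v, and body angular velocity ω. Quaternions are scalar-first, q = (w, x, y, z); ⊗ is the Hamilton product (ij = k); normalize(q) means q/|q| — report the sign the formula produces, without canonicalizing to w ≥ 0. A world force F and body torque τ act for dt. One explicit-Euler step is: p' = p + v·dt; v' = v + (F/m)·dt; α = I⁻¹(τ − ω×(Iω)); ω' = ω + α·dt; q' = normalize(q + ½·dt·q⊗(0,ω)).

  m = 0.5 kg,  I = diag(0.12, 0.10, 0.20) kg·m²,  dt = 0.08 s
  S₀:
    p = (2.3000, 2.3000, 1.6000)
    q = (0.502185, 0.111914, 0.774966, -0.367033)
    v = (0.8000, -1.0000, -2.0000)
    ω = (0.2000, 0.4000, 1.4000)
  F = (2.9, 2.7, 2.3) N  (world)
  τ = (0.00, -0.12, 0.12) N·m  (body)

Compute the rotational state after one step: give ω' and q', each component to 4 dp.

angular accel α = (-0.4667, -0.9760, 0.6080)
new body rate ω' = (0.1627, 0.3219, 1.4486)
Hamilton product q⊗(0,ω) = (0.1814770, 1.3322026, -0.0292122, 0.5928314)
q' = normalize(q + ½dt·q⊗(0,ω)) = (0.5086, 0.1649, 0.7725, -0.3427)

ω' = (0.1627, 0.3219, 1.4486)
q' = (0.5086, 0.1649, 0.7725, -0.3427)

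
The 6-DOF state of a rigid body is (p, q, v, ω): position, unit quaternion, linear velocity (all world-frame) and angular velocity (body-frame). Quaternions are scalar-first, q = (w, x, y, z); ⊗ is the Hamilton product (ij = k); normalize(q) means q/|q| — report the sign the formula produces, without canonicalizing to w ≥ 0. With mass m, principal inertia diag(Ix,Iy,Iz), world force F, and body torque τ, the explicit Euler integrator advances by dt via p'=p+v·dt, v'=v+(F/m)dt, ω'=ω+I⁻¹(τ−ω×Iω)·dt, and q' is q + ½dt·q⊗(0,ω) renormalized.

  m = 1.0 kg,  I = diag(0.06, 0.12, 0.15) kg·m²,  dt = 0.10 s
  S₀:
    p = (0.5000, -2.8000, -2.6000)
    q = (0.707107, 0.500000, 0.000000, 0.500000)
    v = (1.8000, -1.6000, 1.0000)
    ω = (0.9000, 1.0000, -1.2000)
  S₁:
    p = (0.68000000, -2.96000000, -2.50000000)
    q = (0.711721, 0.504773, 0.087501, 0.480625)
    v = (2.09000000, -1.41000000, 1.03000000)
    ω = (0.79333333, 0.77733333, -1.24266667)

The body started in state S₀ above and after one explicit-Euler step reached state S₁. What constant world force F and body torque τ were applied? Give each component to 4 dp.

Δω = ω₁−ω₀ = (-0.10666667, -0.22266667, -0.04266667)
I·α + gyro = (-0.1000, -0.1700, -0.0100)
v₁ − v₀ = (0.29000000, 0.19000000, 0.03000000)
F = m·Δv/dt = (2.9000, 1.9000, 0.3000)

F = (2.9000, 1.9000, 0.3000)
τ = (-0.1000, -0.1700, -0.0100)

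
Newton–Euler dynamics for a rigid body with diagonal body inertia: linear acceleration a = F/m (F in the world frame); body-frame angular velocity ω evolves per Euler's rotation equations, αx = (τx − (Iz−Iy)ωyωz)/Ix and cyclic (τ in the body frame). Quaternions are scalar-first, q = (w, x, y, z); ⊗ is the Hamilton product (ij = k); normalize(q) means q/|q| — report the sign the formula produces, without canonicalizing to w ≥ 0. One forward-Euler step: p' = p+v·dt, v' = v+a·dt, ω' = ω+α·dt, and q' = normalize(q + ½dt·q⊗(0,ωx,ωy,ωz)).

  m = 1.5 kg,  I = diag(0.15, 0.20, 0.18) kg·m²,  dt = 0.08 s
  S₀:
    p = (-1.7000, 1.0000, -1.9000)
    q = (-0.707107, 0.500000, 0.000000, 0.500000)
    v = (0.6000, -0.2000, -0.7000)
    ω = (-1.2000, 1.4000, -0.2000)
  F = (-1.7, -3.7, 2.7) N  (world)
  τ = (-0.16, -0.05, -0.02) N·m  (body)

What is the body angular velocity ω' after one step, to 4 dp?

ω' = (-1.2883, 1.3829, -0.1716)

(τ − ω×Iω)/I = (-1.1040, -0.2140, 0.3556)
ω' = ω + α·dt = (-1.2883, 1.3829, -0.1716)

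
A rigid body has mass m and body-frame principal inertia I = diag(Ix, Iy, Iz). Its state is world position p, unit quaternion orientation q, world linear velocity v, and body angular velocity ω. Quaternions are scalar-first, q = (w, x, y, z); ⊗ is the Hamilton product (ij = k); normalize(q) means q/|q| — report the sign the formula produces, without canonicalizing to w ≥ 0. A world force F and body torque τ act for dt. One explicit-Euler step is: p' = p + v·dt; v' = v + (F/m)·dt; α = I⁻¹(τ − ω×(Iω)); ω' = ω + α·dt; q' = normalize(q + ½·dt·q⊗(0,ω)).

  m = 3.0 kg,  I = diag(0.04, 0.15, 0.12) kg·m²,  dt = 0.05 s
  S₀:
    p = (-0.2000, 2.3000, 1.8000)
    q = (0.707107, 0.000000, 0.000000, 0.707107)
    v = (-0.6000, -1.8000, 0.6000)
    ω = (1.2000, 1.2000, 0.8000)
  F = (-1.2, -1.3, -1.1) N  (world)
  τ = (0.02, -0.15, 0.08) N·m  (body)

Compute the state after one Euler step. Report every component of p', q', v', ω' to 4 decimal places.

p' = (-0.2300, 2.2100, 1.8300)
q' = (0.6922, 0.0000, 0.0424, 0.7205)
v' = (-0.6200, -1.8217, 0.5817)
ω' = (1.2610, 1.1756, 0.7673)

ω×(Iω) gyroscopic = (-0.0288, -0.0768, 0.1584)
angular accel α = (1.2200, -0.4880, -0.6533)
ω + α·dt = (1.2610, 1.1756, 0.7673)
Hamilton product q⊗(0,ω) = (-0.5656856, 0.0000000, 1.6970568, 0.5656856)
q' = normalize(q + ½dt·q⊗(0,ω)) = (0.6922, 0.0000, 0.0424, 0.7205)
a = (-0.4000, -0.4333, -0.3667)
new position p' = (-0.2300, 2.2100, 1.8300)
v' = v + a·dt = (-0.6200, -1.8217, 0.5817)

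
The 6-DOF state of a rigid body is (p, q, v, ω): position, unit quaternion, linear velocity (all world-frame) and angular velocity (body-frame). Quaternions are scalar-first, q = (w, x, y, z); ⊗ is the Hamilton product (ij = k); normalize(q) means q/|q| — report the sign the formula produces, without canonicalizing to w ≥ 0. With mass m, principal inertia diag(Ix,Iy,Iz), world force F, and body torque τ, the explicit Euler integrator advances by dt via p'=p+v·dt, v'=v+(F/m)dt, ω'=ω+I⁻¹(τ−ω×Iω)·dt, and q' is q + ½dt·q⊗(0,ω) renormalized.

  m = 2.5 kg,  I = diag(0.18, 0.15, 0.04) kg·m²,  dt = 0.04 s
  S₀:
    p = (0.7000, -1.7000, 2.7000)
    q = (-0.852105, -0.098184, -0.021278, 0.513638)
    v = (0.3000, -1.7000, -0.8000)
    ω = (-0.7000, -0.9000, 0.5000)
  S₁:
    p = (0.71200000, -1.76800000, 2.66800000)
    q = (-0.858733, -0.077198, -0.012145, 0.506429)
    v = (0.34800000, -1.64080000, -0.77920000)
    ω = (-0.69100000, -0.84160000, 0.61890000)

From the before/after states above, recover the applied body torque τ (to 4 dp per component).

τ = (0.0900, 0.1700, 0.1000)

rate change Δω = (0.00900000, 0.05840000, 0.11890000)
applied torque τ = (0.0900, 0.1700, 0.1000)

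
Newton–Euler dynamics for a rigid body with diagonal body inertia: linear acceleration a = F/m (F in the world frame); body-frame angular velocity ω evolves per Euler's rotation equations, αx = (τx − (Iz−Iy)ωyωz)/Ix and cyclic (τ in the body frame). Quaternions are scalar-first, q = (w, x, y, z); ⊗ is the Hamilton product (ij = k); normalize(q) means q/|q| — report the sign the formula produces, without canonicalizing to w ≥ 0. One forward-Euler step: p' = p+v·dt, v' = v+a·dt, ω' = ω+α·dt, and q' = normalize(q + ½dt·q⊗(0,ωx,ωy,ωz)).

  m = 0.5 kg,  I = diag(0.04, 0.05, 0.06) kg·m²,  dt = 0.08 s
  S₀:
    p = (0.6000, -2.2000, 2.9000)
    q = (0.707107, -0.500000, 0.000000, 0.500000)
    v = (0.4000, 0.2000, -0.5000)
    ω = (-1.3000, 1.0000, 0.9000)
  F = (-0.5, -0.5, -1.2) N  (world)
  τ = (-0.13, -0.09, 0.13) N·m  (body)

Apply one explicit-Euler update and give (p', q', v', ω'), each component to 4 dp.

p' = (0.6320, -2.1840, 2.8600)
q' = (0.6613, -0.5552, 0.0202, 0.5040)
v' = (0.3200, 0.1200, -0.6920)
ω' = (-1.5780, 0.8186, 1.0907)

gyro term ω×Iω = (0.0090, 0.0234, -0.0130)
(τ − ω×Iω)/I = (-3.4750, -2.2680, 2.3833)
ω' = ω + α·dt = (-1.5780, 0.8186, 1.0907)
q⊗(0,ω) = (-1.1000000, -1.4192391, 0.5071070, 0.1363963)
q + ½dt·q⊗(0,ω), renormalized = (0.6613, -0.5552, 0.0202, 0.5040)
p + v·dt = (0.6320, -2.1840, 2.8600)
new velocity v' = (0.3200, 0.1200, -0.6920)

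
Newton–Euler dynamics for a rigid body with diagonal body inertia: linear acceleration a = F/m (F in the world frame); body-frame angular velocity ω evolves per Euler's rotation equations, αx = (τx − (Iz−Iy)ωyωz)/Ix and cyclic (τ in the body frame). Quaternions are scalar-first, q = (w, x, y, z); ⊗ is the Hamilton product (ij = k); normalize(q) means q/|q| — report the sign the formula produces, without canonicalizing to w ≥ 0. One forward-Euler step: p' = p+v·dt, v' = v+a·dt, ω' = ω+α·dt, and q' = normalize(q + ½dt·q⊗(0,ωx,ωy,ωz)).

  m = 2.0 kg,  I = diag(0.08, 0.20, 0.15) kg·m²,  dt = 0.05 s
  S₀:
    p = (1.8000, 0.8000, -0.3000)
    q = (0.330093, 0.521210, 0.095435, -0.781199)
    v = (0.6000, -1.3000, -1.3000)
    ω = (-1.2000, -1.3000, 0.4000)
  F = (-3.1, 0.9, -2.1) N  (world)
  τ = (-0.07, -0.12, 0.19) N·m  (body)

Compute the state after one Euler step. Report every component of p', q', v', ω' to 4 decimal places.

p' = (1.8300, 0.7350, -0.3650)
q' = (0.3563, 0.4864, 0.1028, -0.7912)
v' = (0.5225, -1.2775, -1.3525)
ω' = (-1.2600, -1.3384, 0.4009)

linear accel F/m = (-1.5500, 0.4500, -1.0500)
p' = p + v·dt = (1.8300, 0.7350, -0.3650)
new velocity v' = (0.5225, -1.2775, -1.3525)
α = I⁻¹(τ − ω×Iω) = (-1.2000, -0.7680, 0.0187)
ω + α·dt = (-1.2600, -1.3384, 0.4009)
q⊗(0,ω) = (1.0619971, -1.3734963, 0.2998339, -0.4310138)
q' = normalize(q + ½dt·q⊗(0,ω)) = (0.3563, 0.4864, 0.1028, -0.7912)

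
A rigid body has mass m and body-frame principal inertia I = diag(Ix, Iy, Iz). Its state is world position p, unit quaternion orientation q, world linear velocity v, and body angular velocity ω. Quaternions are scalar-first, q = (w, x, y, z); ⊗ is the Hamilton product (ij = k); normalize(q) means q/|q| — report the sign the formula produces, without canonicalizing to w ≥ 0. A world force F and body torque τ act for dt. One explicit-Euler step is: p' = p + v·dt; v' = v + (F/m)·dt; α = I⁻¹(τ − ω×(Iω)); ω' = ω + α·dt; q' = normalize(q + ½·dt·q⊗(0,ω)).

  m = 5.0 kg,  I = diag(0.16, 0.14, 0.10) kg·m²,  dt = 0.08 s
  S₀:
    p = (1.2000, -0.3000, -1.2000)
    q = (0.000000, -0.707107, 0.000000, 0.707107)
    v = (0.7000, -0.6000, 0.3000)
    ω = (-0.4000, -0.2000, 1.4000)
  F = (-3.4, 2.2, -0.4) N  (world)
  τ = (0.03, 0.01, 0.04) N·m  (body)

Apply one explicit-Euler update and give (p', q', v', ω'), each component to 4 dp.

p' = (1.2560, -0.3480, -1.1760)
q' = (-0.0508, -0.7002, 0.0282, 0.7115)
v' = (0.6456, -0.5648, 0.2936)
ω' = (-0.3906, -0.1751, 1.4333)

angular accel α = (0.1175, 0.3114, 0.4160)
ω' = ω + α·dt = (-0.3906, -0.1751, 1.4333)
q⊗(0,ω) = (-1.2727926, 0.1414214, 0.7071070, 0.1414214)
q + ½dt·q⊗(0,ω), renormalized = (-0.0508, -0.7002, 0.0282, 0.7115)
a = F/m = (-0.6800, 0.4400, -0.0800)
p' = p + v·dt = (1.2560, -0.3480, -1.1760)
v + (F/m)dt = (0.6456, -0.5648, 0.2936)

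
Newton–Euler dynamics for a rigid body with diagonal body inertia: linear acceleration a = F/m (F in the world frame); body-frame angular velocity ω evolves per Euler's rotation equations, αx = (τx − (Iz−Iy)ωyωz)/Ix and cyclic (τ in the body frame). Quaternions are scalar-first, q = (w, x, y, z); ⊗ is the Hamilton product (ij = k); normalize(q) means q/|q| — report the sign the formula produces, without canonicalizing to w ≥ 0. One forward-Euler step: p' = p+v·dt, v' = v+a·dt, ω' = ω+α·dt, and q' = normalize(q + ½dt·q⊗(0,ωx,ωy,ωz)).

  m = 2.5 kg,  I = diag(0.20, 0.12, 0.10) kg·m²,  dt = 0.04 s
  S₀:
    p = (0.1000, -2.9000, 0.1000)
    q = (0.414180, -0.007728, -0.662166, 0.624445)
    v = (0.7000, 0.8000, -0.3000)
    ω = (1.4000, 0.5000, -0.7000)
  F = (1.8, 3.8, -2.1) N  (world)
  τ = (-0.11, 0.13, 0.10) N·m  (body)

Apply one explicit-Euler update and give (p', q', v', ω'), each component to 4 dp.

p' = (0.1280, -2.8680, 0.0880)
q' = (0.4295, 0.0069, -0.6403, 0.6368)
v' = (0.7288, 0.8608, -0.3336)
ω' = (1.3766, 0.5760, -0.6376)

a = (0.7200, 1.5200, -0.8400)
new position p' = (0.1280, -2.8680, 0.0880)
v + (F/m)dt = (0.7288, 0.8608, -0.3336)
gyro term ω×Iω = (0.0070, -0.0980, -0.0560)
(τ − ω×Iω)/I = (-0.5850, 1.9000, 1.5600)
ω + α·dt = (1.3766, 0.5760, -0.6376)
q⊗(0,ω) = (0.7790137, 0.7311457, 1.0759034, 0.6332424)
q' = normalize(q + ½dt·q⊗(0,ω)) = (0.4295, 0.0069, -0.6403, 0.6368)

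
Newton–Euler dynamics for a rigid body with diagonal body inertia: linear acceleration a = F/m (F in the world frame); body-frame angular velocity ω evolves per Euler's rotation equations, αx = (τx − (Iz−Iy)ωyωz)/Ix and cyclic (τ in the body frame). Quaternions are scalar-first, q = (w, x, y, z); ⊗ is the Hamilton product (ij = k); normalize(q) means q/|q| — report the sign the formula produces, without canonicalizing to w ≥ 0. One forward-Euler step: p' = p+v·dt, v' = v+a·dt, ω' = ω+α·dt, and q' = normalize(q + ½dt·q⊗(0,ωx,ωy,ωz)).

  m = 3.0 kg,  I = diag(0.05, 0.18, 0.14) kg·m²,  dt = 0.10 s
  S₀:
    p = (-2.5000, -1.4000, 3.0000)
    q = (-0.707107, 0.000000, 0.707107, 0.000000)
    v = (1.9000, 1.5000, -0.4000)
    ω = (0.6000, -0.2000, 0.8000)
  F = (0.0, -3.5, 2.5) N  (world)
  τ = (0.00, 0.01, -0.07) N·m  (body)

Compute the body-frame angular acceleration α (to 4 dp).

α = (-0.1280, 0.2956, -0.3886)

precession coupling ω×(Iω) = (0.0064, -0.0432, -0.0156)
(τ − ω×Iω)/I = (-0.1280, 0.2956, -0.3886)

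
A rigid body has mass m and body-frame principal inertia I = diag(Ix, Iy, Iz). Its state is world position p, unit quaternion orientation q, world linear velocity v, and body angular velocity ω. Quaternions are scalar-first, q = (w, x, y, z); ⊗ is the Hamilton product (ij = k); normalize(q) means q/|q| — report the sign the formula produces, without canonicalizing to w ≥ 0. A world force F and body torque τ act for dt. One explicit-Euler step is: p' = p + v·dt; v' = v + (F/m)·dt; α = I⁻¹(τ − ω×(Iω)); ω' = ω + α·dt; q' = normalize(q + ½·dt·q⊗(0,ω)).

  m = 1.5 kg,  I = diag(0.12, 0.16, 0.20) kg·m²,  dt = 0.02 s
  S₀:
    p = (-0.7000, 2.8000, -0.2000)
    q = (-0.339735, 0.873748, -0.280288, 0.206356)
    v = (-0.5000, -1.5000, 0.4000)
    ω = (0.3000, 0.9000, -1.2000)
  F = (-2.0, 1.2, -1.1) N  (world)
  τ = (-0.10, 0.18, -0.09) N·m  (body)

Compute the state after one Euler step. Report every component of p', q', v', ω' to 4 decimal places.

p' = (-0.7100, 2.7700, -0.1920)
q' = (-0.3373, 0.8741, -0.2722, 0.2191)
v' = (-0.5267, -1.4840, 0.3853)
ω' = (0.2905, 0.9189, -1.2101)

p + v·dt = (-0.7100, 2.7700, -0.1920)
v' = v + a·dt = (-0.5267, -1.4840, 0.3853)
ω×(Iω) gyroscopic = (-0.0432, 0.0288, 0.0108)
(τ − ω×Iω)/I = (-0.4733, 0.9450, -0.5040)
ω' = ω + α·dt = (0.2905, 0.9189, -1.2101)
q⊗(0,ω) = (0.2377620, 0.0487047, 0.8046429, 1.2781416)
q' = normalize(q + ½dt·q⊗(0,ω)) = (-0.3373, 0.8741, -0.2722, 0.2191)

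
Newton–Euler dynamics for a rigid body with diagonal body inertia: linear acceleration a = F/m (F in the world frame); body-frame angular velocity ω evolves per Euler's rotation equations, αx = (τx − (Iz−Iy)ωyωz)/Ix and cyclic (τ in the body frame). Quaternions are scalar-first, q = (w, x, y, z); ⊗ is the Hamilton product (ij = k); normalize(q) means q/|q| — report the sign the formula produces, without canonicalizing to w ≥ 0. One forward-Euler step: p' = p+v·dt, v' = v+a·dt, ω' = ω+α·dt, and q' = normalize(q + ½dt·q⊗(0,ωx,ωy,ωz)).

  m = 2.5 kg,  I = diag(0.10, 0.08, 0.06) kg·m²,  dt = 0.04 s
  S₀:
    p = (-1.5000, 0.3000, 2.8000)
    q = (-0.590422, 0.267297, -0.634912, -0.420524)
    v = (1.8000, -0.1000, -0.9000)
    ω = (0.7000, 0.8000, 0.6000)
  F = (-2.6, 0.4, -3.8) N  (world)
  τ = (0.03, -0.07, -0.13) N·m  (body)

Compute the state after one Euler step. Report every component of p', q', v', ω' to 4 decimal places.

linear accel F/m = (-1.0400, 0.1600, -1.5200)
p' = p + v·dt = (-1.4280, 0.2960, 2.7640)
v + (F/m)dt = (1.7584, -0.0936, -0.9608)
α = I⁻¹(τ − ω×Iω) = (0.3960, -1.0850, -1.9800)
new body rate ω' = (0.7158, 0.7566, 0.5208)
2q̇ = q⊗(0,ω) = (0.5731361, -0.4578234, -0.9270826, 0.3040228)
q' = normalize(q + ½dt·q⊗(0,ω)) = (-0.5788, 0.2581, -0.6533, -0.4143)

p' = (-1.4280, 0.2960, 2.7640)
q' = (-0.5788, 0.2581, -0.6533, -0.4143)
v' = (1.7584, -0.0936, -0.9608)
ω' = (0.7158, 0.7566, 0.5208)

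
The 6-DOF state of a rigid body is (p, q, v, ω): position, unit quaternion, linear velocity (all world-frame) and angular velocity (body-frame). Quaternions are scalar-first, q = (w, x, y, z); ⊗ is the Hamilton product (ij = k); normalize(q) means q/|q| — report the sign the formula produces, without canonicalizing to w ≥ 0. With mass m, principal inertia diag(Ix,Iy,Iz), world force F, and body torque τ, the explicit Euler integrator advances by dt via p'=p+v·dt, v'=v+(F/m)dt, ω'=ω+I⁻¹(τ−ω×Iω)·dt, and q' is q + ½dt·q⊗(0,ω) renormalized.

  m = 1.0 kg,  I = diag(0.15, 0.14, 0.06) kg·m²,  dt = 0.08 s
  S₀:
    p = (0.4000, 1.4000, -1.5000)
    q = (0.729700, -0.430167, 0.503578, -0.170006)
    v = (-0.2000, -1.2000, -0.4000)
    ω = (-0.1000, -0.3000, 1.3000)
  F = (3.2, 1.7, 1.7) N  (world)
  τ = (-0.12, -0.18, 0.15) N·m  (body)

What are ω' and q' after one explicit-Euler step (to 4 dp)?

ω' = (-0.1806, -0.3962, 1.5004)
q' = (0.7418, -0.4084, 0.5171, -0.1247)

ω×(Iω) gyroscopic = (0.0312, -0.0117, -0.0003)
angular accel α = (-1.0080, -1.2021, 2.5050)
new body rate ω' = (-0.1806, -0.3962, 1.5004)
2q̇ = q⊗(0,ω) = (0.3290645, 0.5306796, 0.3573077, 1.1280179)
updated quaternion q' = (0.7418, -0.4084, 0.5171, -0.1247)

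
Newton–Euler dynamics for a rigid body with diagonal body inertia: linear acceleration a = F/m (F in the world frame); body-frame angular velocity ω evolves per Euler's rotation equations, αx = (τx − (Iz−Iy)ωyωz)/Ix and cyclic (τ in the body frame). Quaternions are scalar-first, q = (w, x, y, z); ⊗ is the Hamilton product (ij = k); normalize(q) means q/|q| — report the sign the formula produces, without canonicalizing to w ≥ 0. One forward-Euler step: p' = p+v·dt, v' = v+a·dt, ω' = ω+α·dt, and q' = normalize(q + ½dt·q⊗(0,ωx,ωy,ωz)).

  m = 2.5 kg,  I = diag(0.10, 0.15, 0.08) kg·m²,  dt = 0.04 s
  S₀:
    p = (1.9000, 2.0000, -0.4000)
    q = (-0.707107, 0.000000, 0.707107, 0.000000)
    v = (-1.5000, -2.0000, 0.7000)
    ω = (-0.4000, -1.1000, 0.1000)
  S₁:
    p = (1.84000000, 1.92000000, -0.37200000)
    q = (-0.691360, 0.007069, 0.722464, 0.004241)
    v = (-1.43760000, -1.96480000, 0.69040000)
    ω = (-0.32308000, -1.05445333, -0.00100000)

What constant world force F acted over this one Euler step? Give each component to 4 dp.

velocity change Δv = (0.06240000, 0.03520000, -0.00960000)
F = m·Δv/dt = (3.9000, 2.2000, -0.6000)

F = (3.9000, 2.2000, -0.6000)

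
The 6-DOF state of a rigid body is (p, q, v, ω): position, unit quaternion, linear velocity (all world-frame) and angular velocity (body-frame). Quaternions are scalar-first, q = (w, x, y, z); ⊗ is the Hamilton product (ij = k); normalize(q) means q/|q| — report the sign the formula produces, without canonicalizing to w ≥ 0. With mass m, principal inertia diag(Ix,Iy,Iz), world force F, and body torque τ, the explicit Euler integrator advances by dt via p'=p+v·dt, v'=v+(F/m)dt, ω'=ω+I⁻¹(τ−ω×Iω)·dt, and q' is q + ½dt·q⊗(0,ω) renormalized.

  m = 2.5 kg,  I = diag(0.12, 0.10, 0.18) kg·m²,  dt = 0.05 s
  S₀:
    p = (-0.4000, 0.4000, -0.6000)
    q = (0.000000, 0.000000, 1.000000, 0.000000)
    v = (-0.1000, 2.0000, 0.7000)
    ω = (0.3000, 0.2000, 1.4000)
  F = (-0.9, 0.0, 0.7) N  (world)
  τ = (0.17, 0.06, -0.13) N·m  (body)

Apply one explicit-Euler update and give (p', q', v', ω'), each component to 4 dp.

gyro term ω×Iω = (0.0224, -0.0252, -0.0012)
α = I⁻¹(τ − ω×Iω) = (1.2300, 0.8520, -0.7156)
new body rate ω' = (0.3615, 0.2426, 1.3642)
Hamilton product q⊗(0,ω) = (-0.2000000, 1.4000000, 0.0000000, -0.3000000)
q + ½dt·q⊗(0,ω), renormalized = (-0.0050, 0.0350, 0.9993, -0.0075)
linear accel F/m = (-0.3600, 0.0000, 0.2800)
p + v·dt = (-0.4050, 0.5000, -0.5650)
new velocity v' = (-0.1180, 2.0000, 0.7140)

p' = (-0.4050, 0.5000, -0.5650)
q' = (-0.0050, 0.0350, 0.9993, -0.0075)
v' = (-0.1180, 2.0000, 0.7140)
ω' = (0.3615, 0.2426, 1.3642)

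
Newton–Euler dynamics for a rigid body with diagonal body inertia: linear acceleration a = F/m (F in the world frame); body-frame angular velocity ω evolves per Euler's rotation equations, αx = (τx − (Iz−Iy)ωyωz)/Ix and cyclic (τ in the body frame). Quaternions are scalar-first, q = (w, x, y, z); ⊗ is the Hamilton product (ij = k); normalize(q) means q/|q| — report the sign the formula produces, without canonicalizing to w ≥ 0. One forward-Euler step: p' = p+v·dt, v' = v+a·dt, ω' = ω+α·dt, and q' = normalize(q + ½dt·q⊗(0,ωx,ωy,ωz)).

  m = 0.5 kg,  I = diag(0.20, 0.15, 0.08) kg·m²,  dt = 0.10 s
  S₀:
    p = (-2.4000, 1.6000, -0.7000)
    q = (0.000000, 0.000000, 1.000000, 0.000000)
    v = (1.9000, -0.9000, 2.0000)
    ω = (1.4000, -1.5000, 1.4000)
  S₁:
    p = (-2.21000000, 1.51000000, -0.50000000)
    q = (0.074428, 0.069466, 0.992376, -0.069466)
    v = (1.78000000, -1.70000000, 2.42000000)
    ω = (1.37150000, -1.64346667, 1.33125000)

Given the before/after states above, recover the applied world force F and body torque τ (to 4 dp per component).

F = (-0.6000, -4.0000, 2.1000)
τ = (0.0900, 0.0200, 0.0500)

ω₁ − ω₀ = (-0.02850000, -0.14346667, -0.06875000)
gyro term ω₀×Iω₀ = (0.1470, 0.2352, 0.1050)
I·α + gyro = (0.0900, 0.0200, 0.0500)
velocity change Δv = (-0.12000000, -0.80000000, 0.42000000)
F = m·Δv/dt = (-0.6000, -4.0000, 2.1000)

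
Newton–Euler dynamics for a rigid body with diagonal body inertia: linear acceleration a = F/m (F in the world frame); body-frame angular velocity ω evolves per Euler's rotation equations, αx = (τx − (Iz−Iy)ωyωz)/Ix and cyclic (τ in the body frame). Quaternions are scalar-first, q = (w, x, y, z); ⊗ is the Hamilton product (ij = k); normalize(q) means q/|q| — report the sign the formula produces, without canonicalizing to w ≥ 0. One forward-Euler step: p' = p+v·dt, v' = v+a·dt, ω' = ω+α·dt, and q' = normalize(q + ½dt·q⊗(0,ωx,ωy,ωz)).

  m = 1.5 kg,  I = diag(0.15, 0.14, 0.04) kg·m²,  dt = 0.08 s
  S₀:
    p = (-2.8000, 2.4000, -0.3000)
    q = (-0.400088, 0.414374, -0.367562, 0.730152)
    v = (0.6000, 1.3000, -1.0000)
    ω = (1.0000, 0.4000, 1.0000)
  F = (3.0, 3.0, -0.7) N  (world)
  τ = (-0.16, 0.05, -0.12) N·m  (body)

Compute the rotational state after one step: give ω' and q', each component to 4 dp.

ω' = (0.9360, 0.3657, 0.7680)
q' = (-0.4392, 0.3713, -0.3607, 0.7342)

α = I⁻¹(τ − ω×Iω) = (-0.8000, -0.4286, -2.9000)
new body rate ω' = (0.9360, 0.3657, 0.7680)
2q̇ = q⊗(0,ω) = (-0.9975012, -1.0597108, 0.1557428, 0.1332236)
q + ½dt·q⊗(0,ω), renormalized = (-0.4392, 0.3713, -0.3607, 0.7342)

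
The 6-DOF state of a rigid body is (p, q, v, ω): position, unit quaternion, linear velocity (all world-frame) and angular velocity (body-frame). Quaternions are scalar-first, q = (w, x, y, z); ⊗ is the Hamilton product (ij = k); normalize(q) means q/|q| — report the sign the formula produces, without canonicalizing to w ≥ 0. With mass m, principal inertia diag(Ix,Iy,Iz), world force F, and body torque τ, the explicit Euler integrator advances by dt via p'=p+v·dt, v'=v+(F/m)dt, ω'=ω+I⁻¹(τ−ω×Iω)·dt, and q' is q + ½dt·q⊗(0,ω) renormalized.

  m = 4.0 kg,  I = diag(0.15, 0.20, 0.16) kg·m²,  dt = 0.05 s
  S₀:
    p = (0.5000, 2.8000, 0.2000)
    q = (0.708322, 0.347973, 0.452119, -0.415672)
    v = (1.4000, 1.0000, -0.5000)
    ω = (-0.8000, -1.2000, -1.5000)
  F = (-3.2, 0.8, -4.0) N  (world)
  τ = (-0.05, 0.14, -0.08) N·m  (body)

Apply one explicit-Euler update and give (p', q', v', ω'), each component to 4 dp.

ω×(Iω) gyroscopic = (-0.0720, -0.0120, 0.0480)
angular accel α = (0.1467, 0.7600, -0.8000)
ω + α·dt = (-0.7927, -1.1620, -1.5400)
2q̇ = q⊗(0,ω) = (0.1974132, -1.7436425, 0.0045107, -1.1183554)
q' = normalize(q + ½dt·q⊗(0,ω)) = (0.7123, 0.3040, 0.4516, -0.4430)
a = F/m = (-0.8000, 0.2000, -1.0000)
p + v·dt = (0.5700, 2.8500, 0.1750)
v' = v + a·dt = (1.3600, 1.0100, -0.5500)

p' = (0.5700, 2.8500, 0.1750)
q' = (0.7123, 0.3040, 0.4516, -0.4430)
v' = (1.3600, 1.0100, -0.5500)
ω' = (-0.7927, -1.1620, -1.5400)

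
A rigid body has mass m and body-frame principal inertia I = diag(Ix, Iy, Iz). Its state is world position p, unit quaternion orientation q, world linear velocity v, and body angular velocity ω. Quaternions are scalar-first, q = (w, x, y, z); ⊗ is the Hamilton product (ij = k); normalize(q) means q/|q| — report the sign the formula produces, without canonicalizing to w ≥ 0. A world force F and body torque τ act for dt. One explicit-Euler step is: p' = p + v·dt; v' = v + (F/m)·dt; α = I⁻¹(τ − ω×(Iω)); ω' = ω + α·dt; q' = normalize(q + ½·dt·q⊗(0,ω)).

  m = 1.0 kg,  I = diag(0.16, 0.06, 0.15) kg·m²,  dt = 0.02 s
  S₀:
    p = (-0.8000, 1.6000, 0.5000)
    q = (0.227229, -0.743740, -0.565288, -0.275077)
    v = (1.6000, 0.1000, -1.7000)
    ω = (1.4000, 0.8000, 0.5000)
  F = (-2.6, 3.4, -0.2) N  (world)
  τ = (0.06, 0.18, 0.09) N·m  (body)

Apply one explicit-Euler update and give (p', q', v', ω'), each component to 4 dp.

α = I⁻¹(τ − ω×Iω) = (0.1500, 2.8833, 1.3467)
new body rate ω' = (1.4030, 0.8577, 0.5269)
2q̇ = q⊗(0,ω) = (1.6310049, 0.2555382, 0.1685454, 0.3100257)
updated quaternion q' = (0.2435, -0.7411, -0.5635, -0.2719)
p' = p + v·dt = (-0.7680, 1.6020, 0.4660)
v' = v + a·dt = (1.5480, 0.1680, -1.7040)

p' = (-0.7680, 1.6020, 0.4660)
q' = (0.2435, -0.7411, -0.5635, -0.2719)
v' = (1.5480, 0.1680, -1.7040)
ω' = (1.4030, 0.8577, 0.5269)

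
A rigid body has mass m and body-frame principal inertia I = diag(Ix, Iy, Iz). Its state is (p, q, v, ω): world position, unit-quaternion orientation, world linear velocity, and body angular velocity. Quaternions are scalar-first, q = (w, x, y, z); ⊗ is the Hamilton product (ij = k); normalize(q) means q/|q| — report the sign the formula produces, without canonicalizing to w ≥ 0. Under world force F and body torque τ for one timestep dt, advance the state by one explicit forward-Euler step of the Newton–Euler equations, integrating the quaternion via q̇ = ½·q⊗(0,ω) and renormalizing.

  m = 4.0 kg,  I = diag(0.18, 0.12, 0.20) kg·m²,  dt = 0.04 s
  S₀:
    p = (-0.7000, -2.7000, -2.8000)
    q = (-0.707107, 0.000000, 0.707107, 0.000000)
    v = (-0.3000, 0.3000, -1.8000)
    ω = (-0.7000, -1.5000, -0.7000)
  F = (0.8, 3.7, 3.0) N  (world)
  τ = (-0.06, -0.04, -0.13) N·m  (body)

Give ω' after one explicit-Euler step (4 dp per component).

gyro term ω×Iω = (0.0840, -0.0098, -0.0630)
angular accel α = (-0.8000, -0.2517, -0.3350)
ω + α·dt = (-0.7320, -1.5101, -0.7134)

ω' = (-0.7320, -1.5101, -0.7134)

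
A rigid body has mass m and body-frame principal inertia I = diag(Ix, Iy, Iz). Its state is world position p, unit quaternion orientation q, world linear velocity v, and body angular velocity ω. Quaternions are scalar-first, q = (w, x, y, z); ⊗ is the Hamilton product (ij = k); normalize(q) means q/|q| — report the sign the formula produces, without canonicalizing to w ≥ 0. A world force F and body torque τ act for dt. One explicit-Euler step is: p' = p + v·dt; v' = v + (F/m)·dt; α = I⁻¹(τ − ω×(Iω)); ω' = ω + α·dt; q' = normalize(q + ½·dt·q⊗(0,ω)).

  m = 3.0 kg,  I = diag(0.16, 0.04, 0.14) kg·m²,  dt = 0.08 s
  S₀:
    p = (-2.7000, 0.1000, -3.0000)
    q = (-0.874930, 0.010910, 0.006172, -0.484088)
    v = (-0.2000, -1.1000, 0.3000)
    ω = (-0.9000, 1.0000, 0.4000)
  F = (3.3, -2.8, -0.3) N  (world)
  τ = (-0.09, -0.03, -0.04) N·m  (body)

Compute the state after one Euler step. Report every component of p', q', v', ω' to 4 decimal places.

p' = (-2.7160, 0.0120, -2.9760)
q' = (-0.8657, 0.0618, -0.0116, -0.4966)
v' = (-0.1120, -1.1747, 0.2920)
ω' = (-0.9650, 0.9544, 0.3154)

ω×(Iω) gyroscopic = (0.0400, -0.0072, 0.1080)
α = I⁻¹(τ − ω×Iω) = (-0.8125, -0.5700, -1.0571)
ω' = ω + α·dt = (-0.9650, 0.9544, 0.3154)
2q̇ = q⊗(0,ω) = (0.1972822, 1.2739938, -0.4436148, -0.3335072)
q + ½dt·q⊗(0,ω), renormalized = (-0.8657, 0.0618, -0.0116, -0.4966)
a = (1.1000, -0.9333, -0.1000)
p' = p + v·dt = (-2.7160, 0.0120, -2.9760)
new velocity v' = (-0.1120, -1.1747, 0.2920)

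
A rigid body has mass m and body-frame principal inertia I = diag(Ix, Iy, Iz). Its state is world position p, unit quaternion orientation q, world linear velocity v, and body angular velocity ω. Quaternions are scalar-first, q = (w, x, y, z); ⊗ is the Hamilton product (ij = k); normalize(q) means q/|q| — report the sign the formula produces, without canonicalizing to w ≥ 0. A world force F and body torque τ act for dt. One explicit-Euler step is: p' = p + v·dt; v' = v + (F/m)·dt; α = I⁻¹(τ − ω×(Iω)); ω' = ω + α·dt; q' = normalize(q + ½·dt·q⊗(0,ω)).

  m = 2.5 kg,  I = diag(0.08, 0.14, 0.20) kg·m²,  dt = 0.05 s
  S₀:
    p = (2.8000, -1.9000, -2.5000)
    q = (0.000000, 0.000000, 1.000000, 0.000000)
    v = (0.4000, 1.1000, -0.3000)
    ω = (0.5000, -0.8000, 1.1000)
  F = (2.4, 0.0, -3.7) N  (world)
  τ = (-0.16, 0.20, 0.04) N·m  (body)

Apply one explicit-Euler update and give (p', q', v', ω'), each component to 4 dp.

(τ − ω×Iω)/I = (-1.3400, 1.9000, 0.3200)
new body rate ω' = (0.4330, -0.7050, 1.1160)
Hamilton product q⊗(0,ω) = (0.8000000, 1.1000000, 0.0000000, -0.5000000)
updated quaternion q' = (0.0200, 0.0275, 0.9993, -0.0125)
p + v·dt = (2.8200, -1.8450, -2.5150)
v + (F/m)dt = (0.4480, 1.1000, -0.3740)

p' = (2.8200, -1.8450, -2.5150)
q' = (0.0200, 0.0275, 0.9993, -0.0125)
v' = (0.4480, 1.1000, -0.3740)
ω' = (0.4330, -0.7050, 1.1160)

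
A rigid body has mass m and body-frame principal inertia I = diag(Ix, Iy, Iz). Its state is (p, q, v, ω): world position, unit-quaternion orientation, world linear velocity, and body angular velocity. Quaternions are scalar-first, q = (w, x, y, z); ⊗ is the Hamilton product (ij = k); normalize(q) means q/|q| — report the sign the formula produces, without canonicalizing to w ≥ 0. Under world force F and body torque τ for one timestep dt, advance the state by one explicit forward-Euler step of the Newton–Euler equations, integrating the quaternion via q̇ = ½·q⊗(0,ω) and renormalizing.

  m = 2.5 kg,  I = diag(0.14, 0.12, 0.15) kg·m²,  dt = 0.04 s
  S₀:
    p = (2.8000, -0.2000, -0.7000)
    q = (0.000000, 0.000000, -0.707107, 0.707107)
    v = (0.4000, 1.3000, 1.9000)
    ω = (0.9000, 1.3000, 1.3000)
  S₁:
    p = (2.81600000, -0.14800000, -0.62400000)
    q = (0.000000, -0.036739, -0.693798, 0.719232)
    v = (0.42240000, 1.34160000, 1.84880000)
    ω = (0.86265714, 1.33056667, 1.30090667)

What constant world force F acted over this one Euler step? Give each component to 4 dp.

v₁ − v₀ = (0.02240000, 0.04160000, -0.05120000)
applied force F = (1.4000, 2.6000, -3.2000)

F = (1.4000, 2.6000, -3.2000)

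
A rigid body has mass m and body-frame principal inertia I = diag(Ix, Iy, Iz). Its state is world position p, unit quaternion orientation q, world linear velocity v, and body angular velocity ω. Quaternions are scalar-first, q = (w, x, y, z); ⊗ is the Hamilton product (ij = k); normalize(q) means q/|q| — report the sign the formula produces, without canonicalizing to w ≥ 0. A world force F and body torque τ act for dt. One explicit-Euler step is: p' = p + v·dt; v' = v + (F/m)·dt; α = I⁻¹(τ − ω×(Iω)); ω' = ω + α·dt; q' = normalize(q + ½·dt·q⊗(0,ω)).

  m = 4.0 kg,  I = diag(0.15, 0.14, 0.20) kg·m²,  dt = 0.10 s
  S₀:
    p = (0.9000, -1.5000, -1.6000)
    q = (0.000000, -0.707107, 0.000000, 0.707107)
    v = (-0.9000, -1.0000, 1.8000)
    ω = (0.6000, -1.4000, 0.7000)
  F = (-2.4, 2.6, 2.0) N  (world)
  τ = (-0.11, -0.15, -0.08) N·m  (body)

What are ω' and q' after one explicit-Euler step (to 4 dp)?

gyro term ω×Iω = (-0.0588, -0.0210, 0.0084)
α = I⁻¹(τ − ω×Iω) = (-0.3413, -0.9214, -0.4420)
ω' = ω + α·dt = (0.5659, -1.4921, 0.6558)
Hamilton product q⊗(0,ω) = (-0.0707107, 0.9899498, 0.9192391, 0.9899498)
updated quaternion q' = (-0.0035, -0.6553, 0.0458, 0.7540)

ω' = (0.5659, -1.4921, 0.6558)
q' = (-0.0035, -0.6553, 0.0458, 0.7540)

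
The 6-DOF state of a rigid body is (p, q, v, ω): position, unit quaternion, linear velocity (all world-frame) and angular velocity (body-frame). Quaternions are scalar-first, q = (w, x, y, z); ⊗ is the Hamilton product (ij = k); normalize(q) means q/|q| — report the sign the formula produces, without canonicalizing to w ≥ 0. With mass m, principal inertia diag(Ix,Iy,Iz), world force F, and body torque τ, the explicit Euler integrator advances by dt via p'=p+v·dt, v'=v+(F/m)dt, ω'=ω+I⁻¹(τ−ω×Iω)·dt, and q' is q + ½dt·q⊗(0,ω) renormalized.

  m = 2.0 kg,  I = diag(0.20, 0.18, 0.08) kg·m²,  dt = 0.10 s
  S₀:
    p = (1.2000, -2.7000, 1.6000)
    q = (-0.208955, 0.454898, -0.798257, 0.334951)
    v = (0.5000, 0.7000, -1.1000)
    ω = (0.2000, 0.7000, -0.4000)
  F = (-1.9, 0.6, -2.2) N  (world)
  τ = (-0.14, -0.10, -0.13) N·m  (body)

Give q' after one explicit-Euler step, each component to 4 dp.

q' = (-0.1787, 0.4567, -0.7924, 0.3627)

q⊗(0,ω) = (0.6017807, 0.0430461, 0.1026809, 0.5616620)
q' = normalize(q + ½dt·q⊗(0,ω)) = (-0.1787, 0.4567, -0.7924, 0.3627)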